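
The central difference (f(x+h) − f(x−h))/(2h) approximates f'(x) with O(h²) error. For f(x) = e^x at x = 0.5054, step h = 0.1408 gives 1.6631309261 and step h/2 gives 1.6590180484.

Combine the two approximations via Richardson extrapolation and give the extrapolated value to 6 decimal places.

r = 2: numerator weight 4, denominator 3.
2^2 × A(h/2) = 6.6360721936; minus A(h) gives 4.9729412675.
Extrapolated: 4.9729412675 / 3 = 1.6576470892

1.657647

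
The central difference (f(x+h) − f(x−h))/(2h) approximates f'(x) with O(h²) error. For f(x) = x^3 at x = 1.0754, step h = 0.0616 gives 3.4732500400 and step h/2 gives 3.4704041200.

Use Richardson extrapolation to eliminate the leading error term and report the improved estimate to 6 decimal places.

3.469455

With r = 2 the leading error scales as h^2, so the weight is 2^2 = 4.
2^2×A(h/2) = 13.8816164800; minus A(h) gives 10.4083664400.
Divide by 2^2 − 1 = 3.
10.4083664400 ÷ 3 = 3.4694554800
Shift from A(h/2): −0.0009486400.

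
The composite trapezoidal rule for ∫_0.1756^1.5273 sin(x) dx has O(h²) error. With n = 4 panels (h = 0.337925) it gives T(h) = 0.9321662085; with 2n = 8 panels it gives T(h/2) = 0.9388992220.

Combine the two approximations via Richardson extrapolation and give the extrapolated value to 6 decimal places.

Error is O(h^2); halving h shrinks it by 2^2 = 4.
A(h/2) − A(h) = 0.9388992220 − 0.9321662085 = 0.0067330135
Correction (A(h/2) − A(h))/(4 − 1) = 0.0067330135/3 = 0.0022443378
R = A(h/2) + (A(h/2) − A(h))/3 = 0.9388992220 + 0.0022443378 = 0.9411435598
Correction |R − A(h/2)| = 2.244e-03; gap |A(h/2) − A(h)| = 6.733e-03.

0.941144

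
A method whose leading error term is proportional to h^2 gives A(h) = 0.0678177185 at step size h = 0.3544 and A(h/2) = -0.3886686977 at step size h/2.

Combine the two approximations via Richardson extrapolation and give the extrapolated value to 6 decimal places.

The method has order 2: 2^2 = 4.
Numerator 4×A(h/2) − A(h) = 4×(-0.3886686977) − 0.0678177185 = -1.6224925093
(4×(-0.3886686977) − 0.0678177185)/(4 − 1) = -0.5408308364

-0.540831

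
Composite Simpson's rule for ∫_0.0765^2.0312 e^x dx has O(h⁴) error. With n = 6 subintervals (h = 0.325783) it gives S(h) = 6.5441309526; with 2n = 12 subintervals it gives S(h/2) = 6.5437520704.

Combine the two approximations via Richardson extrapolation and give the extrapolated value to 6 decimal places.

6.543727

r = 4, so 2^r = 16.
Top: 16(6.5437520704) − (6.5441309526) = 98.1559021738
Denominator 16 − 1 = 15.
(16*6.5437520704 − 6.5441309526)/(16 − 1) = 6.5437268116
Shift from A(h/2): −0.0000252588.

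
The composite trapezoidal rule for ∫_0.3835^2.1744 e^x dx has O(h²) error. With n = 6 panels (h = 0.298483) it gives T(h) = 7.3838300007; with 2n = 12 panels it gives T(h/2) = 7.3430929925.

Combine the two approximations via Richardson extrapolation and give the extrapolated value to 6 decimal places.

r = 2: numerator weight 4, denominator 3.
4·7.3430929925 = 29.3723719700; 29.3723719700 − 7.3838300007 = 21.9885419693
Extrapolated: 21.9885419693 / 3 = 7.3295139898

7.329514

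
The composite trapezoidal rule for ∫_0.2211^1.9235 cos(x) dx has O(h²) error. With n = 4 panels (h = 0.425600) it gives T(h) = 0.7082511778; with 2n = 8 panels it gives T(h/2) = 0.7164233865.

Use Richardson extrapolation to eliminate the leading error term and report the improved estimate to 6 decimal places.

Error is O(h^2); halving h shrinks it by 2^2 = 4.
4*0.7164233865 − 0.7082511778 = 2.1574423682
Denominator 4 − 1 = 3.
R = 2.1574423682/3 = 0.7191474561
Correction |R − A(h/2)| = 2.724e-03; gap |A(h/2) − A(h)| = 8.172e-03.

0.719147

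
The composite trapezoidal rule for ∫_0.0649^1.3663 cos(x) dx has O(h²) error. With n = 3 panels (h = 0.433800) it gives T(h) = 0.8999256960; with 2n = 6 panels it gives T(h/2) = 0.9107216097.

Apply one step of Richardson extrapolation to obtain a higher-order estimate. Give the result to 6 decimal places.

r = 2: numerator weight 4, denominator 3.
4·0.9107216097 = 3.6428864388; 3.6428864388 − 0.8999256960 = 2.7429607428
Denominator 4 − 1 = 3.
(4·0.9107216097 − 0.8999256960)/(4 − 1) = 0.9143202476
Correction |R − A(h/2)| = 3.599e-03; gap |A(h/2) − A(h)| = 1.080e-02.

0.914320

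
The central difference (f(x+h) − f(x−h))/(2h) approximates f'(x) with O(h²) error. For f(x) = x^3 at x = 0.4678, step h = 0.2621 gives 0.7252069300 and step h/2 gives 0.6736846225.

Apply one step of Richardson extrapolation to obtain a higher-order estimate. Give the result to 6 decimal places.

The method has order 2: 2^2 = 4.
Numerator 4 × A(h/2) − A(h) = 4 × 0.6736846225 − 0.7252069300 = 1.9695315600
(4 × 0.6736846225 − 0.7252069300)/(4 − 1) = 0.6565105200

0.656511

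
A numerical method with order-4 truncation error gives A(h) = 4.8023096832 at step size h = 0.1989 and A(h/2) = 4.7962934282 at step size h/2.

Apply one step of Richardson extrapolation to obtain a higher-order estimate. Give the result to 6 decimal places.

Method order is 4; weight 2^4 = 16.
Top: 16(4.7962934282) − (4.8023096832) = 71.9383851680
(16*4.7962934282 − 4.8023096832)/(16 − 1) = 4.7958923445

4.795892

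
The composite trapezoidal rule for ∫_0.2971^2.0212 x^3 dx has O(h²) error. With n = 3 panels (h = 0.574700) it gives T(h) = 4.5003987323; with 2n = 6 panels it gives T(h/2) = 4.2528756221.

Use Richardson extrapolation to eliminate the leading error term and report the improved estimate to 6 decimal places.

4.170368

Error is O(h^2); halving h shrinks it by 2^2 = 4.
Weighted: 17.0115024884 − 4.5003987323 = 12.5111037561
Denominator 4 − 1 = 3.
Result: 4.1703679187
Correction |R − A(h/2)| = 8.251e-02; gap |A(h/2) − A(h)| = 2.475e-01.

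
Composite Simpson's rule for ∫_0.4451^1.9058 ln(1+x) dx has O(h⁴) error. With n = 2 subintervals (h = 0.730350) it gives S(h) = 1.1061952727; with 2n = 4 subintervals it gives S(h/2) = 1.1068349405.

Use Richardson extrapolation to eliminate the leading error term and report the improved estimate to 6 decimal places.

With r = 4 the leading error scales as h^4, so the weight is 2^4 = 16.
Weighted: 17.7093590480 − 1.1061952727 = 16.6031637753
Denominator 16 − 1 = 15.
R = 16.6031637753/15 = 1.1068775850
Gap between inputs: 6.397e-04; correction applied: +0.0000426445.

1.106878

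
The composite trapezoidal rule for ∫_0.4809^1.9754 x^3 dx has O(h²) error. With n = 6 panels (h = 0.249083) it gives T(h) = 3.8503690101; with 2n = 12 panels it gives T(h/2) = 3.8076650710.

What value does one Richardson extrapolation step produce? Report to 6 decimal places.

Leading term ∝ h^2; use weight 4 = 2^2.
Numerator 4·A(h/2) − A(h) = 4·3.8076650710 − 3.8503690101 = 11.3802912739
Denominator 4 − 1 = 3.
Extrapolated: 11.3802912739 / 3 = 3.7934304246
Shift from A(h/2): −0.0142346464.

3.793430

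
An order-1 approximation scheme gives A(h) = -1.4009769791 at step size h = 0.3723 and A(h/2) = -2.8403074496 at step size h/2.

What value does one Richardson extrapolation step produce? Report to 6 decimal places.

Error is O(h^1); halving h shrinks it by 2^1 = 2.
Top: 2(-2.8403074496) − (-1.4009769791) = -4.2796379201
R = (-4.2796379201)/1 = -4.2796379201

-4.279638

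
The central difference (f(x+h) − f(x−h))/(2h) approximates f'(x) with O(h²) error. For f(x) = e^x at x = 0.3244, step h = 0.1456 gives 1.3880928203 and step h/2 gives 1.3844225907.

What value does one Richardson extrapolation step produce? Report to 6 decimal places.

Error is O(h^2); halving h shrinks it by 2^2 = 4.
Numerator 4 × A(h/2) − A(h) = 4 × 1.3844225907 − 1.3880928203 = 4.1495975425
Denominator 4 − 1 = 3.
Extrapolated: 4.1495975425 / 3 = 1.3831991808

1.383199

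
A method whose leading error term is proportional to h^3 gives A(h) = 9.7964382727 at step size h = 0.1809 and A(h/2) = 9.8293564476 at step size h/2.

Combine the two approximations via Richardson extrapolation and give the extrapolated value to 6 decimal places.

With r = 3 the leading error scales as h^3, so the weight is 2^3 = 8.
8 × 9.8293564476 = 78.6348515808; subtract 9.7964382727 → 68.8384133081
Denominator 8 − 1 = 7.
Result: 9.8340590440
Gap between inputs: 3.292e-02; correction applied: +0.0047025964.

9.834059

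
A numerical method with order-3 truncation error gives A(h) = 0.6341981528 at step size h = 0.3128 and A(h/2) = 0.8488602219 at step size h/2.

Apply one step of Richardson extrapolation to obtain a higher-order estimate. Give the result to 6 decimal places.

0.879526

With r = 3 the leading error scales as h^3, so the weight is 2^3 = 8.
8*0.8488602219 − 0.6341981528 = 6.1566836224
Extrapolated: 6.1566836224 / 7 = 0.8795262318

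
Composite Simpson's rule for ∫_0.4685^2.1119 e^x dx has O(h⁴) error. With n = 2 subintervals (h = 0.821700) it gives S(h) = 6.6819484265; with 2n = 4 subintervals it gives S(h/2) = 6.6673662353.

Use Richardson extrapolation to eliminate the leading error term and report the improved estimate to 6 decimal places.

6.666394

Method order is 4; weight 2^4 = 16.
Weighted: 106.6778597648 − 6.6819484265 = 99.9959113383
Denominator 16 − 1 = 15.
(16·6.6673662353 − 6.6819484265)/(16 − 1) = 6.6663940892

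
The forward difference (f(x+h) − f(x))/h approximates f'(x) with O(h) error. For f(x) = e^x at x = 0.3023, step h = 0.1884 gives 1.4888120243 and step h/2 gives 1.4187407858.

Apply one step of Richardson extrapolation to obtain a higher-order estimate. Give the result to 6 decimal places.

With r = 1 the leading error scales as h^1, so the weight is 2^1 = 2.
Numerator 2 × A(h/2) − A(h) = 2 × 1.4187407858 − 1.4888120243 = 1.3486695473
(2 × 1.4187407858 − 1.4888120243)/(2 − 1) = 1.3486695473
Correction |R − A(h/2)| = 7.007e-02; gap |A(h/2) − A(h)| = 7.007e-02.

1.348670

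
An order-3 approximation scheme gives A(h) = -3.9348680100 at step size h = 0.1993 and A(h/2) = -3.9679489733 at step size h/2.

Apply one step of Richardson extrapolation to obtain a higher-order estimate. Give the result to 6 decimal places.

The method has order 3: 2^3 = 8.
A(h/2) − A(h) = -3.9679489733 − (-3.9348680100) = -0.0330809633
Divide by 2^3 − 1 = 7: (-0.0330809633)/7 = -0.0047258519
R = -3.9679489733 − 0.0047258519 = -3.9726748252

-3.972675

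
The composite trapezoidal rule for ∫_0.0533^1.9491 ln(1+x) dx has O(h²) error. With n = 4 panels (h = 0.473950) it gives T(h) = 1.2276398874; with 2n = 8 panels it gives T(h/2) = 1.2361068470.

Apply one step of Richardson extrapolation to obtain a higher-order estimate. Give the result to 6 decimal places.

1.238929

r = 2: numerator weight 4, denominator 3.
4×1.2361068470 = 4.9444273880; 4.9444273880 − 1.2276398874 = 3.7167875006
3.7167875006 ÷ 3 = 1.2389291669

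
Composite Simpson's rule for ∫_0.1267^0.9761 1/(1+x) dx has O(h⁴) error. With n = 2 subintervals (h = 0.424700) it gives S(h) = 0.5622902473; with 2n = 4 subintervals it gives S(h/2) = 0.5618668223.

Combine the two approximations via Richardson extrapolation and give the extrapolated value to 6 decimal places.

The method has order 4: 2^4 = 16.
2^4·A(h/2) = 8.9898691568; minus A(h) gives 8.4275789095.
Extrapolated: 8.4275789095 / 15 = 0.5618385940
Gap between inputs: 4.234e-04; correction applied: −0.0000282283.

0.561839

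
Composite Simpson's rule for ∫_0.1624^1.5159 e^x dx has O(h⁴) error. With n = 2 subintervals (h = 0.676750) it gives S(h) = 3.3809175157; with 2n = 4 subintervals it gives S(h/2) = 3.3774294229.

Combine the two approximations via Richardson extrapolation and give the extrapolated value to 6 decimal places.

Method order is 4; weight 2^4 = 16.
Weighted: 54.0388707664 − 3.3809175157 = 50.6579532507
R = 50.6579532507/15 = 3.3771968834
Correction |R − A(h/2)| = 2.325e-04; gap |A(h/2) − A(h)| = 3.488e-03.

3.377197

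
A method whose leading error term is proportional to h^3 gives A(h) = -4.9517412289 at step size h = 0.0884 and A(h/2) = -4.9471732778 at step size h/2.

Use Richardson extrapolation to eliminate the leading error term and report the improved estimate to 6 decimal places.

r = 3, so 2^r = 8.
Weighted: (-39.5773862224) − (-4.9517412289) = -34.6256449935
Extrapolated: (-34.6256449935) / 7 = -4.9465207134
Correction |R − A(h/2)| = 6.526e-04; gap |A(h/2) − A(h)| = 4.568e-03.

-4.946521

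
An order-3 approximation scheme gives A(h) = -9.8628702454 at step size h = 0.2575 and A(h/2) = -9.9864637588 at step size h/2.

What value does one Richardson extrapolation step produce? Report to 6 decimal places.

-10.004120

Error is O(h^3); halving h shrinks it by 2^3 = 8.
2^3 × A(h/2) = -79.8917100704; minus A(h) gives -70.0288398250.
Divide by 2^3 − 1 = 7.
R = (-70.0288398250)/7 = -10.0041199750
Correction |R − A(h/2)| = 1.766e-02; gap |A(h/2) − A(h)| = 1.236e-01.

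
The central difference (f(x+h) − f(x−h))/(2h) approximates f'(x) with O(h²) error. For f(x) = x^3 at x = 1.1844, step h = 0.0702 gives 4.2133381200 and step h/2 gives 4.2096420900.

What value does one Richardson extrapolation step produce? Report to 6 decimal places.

4.208410

r = 2, so 2^r = 4.
4*4.2096420900 = 16.8385683600; subtract 4.2133381200 → 12.6252302400
12.6252302400 ÷ 3 = 4.2084100800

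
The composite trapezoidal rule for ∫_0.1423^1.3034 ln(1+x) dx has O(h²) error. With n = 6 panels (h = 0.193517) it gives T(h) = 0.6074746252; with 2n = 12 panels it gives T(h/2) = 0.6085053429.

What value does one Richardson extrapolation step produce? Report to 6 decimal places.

0.608849

Order 2 gives 2^r = 4 and 2^r − 1 = 3.
Numerator 4·A(h/2) − A(h) = 4·0.6085053429 − 0.6074746252 = 1.8265467464
1.8265467464 ÷ 3 = 0.6088489155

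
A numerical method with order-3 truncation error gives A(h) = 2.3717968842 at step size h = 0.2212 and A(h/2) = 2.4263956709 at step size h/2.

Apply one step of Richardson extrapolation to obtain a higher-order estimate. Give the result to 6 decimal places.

Order 3 gives 2^r = 8 and 2^r − 1 = 7.
2^3·A(h/2) = 19.4111653672; minus A(h) gives 17.0393684830.
Divide by 2^3 − 1 = 7.
17.0393684830 ÷ 7 = 2.4341954976
Shift from A(h/2): +0.0077998267.

2.434195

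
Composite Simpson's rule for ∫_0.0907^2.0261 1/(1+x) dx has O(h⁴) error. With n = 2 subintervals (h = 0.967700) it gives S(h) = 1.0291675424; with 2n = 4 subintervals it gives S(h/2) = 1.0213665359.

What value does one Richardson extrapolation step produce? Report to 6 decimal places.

1.020846

Leading term ∝ h^4; use weight 16 = 2^4.
Top: 16(1.0213665359) − (1.0291675424) = 15.3126970320
15.3126970320 ÷ 15 = 1.0208464688
Shift from A(h/2): −0.0005200671.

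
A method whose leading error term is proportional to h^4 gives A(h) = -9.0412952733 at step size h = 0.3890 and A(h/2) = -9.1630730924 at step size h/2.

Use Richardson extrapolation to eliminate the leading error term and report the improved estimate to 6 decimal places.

Order 4 gives 2^r = 16 and 2^r − 1 = 15.
16×(-9.1630730924) = -146.6091694784; (-146.6091694784) − (-9.0412952733) = -137.5678742051
R = (-137.5678742051)/15 = -9.1711916137
Gap between inputs: 1.218e-01; correction applied: −0.0081185213.

-9.171192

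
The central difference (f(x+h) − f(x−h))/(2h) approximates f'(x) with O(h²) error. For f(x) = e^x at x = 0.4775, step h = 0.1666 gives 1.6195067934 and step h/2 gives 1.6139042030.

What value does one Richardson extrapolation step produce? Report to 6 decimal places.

r = 2, so 2^r = 4.
4 × 1.6139042030 − 1.6195067934 = 4.8361100186
Denominator 4 − 1 = 3.
Result: 1.6120366729
Correction |R − A(h/2)| = 1.868e-03; gap |A(h/2) − A(h)| = 5.603e-03.

1.612037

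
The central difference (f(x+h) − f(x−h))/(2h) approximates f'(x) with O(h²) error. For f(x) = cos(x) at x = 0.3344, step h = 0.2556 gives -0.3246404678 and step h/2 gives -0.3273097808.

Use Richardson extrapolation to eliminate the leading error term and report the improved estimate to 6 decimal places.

Method order is 2; weight 2^2 = 4.
2^2*A(h/2) = -1.3092391232; minus A(h) gives -0.9845986554.
Denominator 4 − 1 = 3.
Extrapolated: (-0.9845986554) / 3 = -0.3281995518

-0.328200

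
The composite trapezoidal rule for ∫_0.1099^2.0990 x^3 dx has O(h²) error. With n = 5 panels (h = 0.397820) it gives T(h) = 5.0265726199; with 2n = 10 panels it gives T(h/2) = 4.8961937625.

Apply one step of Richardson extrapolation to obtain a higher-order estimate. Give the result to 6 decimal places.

4.852734

Error is O(h^2); halving h shrinks it by 2^2 = 4.
Top: 4(4.8961937625) − (5.0265726199) = 14.5582024301
Denominator 4 − 1 = 3.
Extrapolated: 14.5582024301 / 3 = 4.8527341434
Gap between inputs: 1.304e-01; correction applied: −0.0434596191.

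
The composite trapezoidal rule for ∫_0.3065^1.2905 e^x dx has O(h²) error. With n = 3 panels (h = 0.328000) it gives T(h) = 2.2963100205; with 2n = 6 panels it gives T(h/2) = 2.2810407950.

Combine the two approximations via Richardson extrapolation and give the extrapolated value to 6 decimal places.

r = 2, so 2^r = 4.
Numerator 4×A(h/2) − A(h) = 4×2.2810407950 − 2.2963100205 = 6.8278531595
Denominator 4 − 1 = 3.
Result: 2.2759510532
Shift from A(h/2): −0.0050897418.

2.275951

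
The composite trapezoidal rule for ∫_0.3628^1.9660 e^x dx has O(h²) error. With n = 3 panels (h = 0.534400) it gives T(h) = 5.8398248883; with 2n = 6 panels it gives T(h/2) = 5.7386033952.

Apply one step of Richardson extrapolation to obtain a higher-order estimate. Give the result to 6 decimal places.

r = 2, so 2^r = 4.
Difference of the inputs: 5.7386033952 − 5.8398248883 = -0.1012214931
Correction (A(h/2) − A(h))/(4 − 1) = (-0.1012214931)/3 = -0.0337404977
R = 5.7386033952 − 0.0337404977 = 5.7048628975
Shift from A(h/2): −0.0337404977.

5.704863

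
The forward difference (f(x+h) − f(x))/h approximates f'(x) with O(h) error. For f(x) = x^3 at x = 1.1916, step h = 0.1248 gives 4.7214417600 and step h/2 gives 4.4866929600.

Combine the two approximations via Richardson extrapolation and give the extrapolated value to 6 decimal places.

4.251944

Method order is 1; weight 2^1 = 2.
2·4.4866929600 = 8.9733859200; subtract 4.7214417600 → 4.2519441600
R = 4.2519441600/1 = 4.2519441600
Shift from A(h/2): −0.2347488000.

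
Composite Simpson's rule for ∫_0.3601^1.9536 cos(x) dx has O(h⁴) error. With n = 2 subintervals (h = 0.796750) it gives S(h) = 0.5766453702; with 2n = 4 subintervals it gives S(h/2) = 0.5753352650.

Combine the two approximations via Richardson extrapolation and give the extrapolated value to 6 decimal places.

With r = 4 the leading error scales as h^4, so the weight is 2^4 = 16.
16 × 0.5753352650 = 9.2053642400; subtract 0.5766453702 → 8.6287188698
R = 8.6287188698/15 = 0.5752479247
Correction |R − A(h/2)| = 8.734e-05; gap |A(h/2) − A(h)| = 1.310e-03.

0.575248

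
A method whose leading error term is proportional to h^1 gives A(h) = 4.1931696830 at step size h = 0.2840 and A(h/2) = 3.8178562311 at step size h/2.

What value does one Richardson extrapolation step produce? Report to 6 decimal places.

3.442543

With r = 1 the leading error scales as h^1, so the weight is 2^1 = 2.
2·3.8178562311 − 4.1931696830 = 3.4425427792
R = 3.4425427792/1 = 3.4425427792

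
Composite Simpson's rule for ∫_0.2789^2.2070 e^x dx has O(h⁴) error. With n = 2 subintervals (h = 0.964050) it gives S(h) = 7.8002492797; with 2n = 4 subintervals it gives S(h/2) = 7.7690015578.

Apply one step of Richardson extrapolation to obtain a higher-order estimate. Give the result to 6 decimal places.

Leading term ∝ h^4; use weight 16 = 2^4.
16×7.7690015578 = 124.3040249248; 124.3040249248 − 7.8002492797 = 116.5037756451
Denominator 16 − 1 = 15.
Extrapolated: 116.5037756451 / 15 = 7.7669183763

7.766918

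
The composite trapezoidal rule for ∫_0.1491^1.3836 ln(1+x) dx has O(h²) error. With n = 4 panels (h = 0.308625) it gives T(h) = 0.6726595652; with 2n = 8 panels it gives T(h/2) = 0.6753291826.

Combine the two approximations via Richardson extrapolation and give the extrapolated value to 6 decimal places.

0.676219

r = 2, so 2^r = 4.
4·0.6753291826 − 0.6726595652 = 2.0286571652
(4·0.6753291826 − 0.6726595652)/(4 − 1) = 0.6762190551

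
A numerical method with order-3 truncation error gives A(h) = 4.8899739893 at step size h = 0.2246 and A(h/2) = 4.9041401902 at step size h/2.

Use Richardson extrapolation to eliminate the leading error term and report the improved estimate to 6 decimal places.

4.906164

With r = 3 the leading error scales as h^3, so the weight is 2^3 = 8.
A(h/2) − A(h) = 4.9041401902 − 4.8899739893 = 0.0141662009
Correction (A(h/2) − A(h))/(8 − 1) = 0.0141662009/7 = 0.0020237430
R = 4.9041401902 + 0.0020237430 = 4.9061639332
Correction |R − A(h/2)| = 2.024e-03; gap |A(h/2) − A(h)| = 1.417e-02.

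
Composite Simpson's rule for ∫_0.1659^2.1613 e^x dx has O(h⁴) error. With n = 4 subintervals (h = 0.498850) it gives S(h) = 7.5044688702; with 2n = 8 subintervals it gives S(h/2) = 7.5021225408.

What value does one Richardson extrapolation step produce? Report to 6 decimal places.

7.501966

The method has order 4: 2^4 = 16.
Difference of the inputs: 7.5021225408 − 7.5044688702 = -0.0023463294
Divide by 2^4 − 1 = 15: (-0.0023463294)/15 = -0.0001564220
R = A(h/2) + (A(h/2) − A(h))/15 = 7.5021225408 − 0.0001564220 = 7.5019661188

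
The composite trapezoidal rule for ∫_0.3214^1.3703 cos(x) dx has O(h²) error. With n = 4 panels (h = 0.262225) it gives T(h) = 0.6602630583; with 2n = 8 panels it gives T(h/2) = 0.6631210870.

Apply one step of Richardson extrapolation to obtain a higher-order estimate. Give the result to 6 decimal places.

r = 2, so 2^r = 4.
Numerator 4*A(h/2) − A(h) = 4*0.6631210870 − 0.6602630583 = 1.9922212897
(4*0.6631210870 − 0.6602630583)/(4 − 1) = 0.6640737632
Shift from A(h/2): +0.0009526762.

0.664074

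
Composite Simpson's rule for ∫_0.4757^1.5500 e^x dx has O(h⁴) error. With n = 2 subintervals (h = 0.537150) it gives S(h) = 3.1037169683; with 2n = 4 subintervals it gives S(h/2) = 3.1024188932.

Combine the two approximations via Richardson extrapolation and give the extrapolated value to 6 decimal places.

With r = 4 the leading error scales as h^4, so the weight is 2^4 = 16.
16*3.1024188932 = 49.6387022912; subtract 3.1037169683 → 46.5349853229
Divide by 2^4 − 1 = 15.
Extrapolated: 46.5349853229 / 15 = 3.1023323549
Gap between inputs: 1.298e-03; correction applied: −0.0000865383.

3.102332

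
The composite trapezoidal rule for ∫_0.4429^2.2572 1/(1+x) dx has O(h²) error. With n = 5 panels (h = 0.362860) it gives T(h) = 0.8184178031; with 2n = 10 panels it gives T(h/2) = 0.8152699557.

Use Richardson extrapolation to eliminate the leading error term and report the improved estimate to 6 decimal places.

0.814221

r = 2, so 2^r = 4.
4 × 0.8152699557 − 0.8184178031 = 2.4426620197
Extrapolated: 2.4426620197 / 3 = 0.8142206732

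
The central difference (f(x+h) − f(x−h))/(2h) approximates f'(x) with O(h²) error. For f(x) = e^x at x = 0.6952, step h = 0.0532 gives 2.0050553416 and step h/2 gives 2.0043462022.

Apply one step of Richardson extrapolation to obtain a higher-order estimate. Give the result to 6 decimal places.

Error is O(h^2); halving h shrinks it by 2^2 = 4.
2^2*A(h/2) = 8.0173848088; minus A(h) gives 6.0123294672.
Denominator 4 − 1 = 3.
(4*2.0043462022 − 2.0050553416)/(4 − 1) = 2.0041098224
Gap between inputs: 7.091e-04; correction applied: −0.0002363798.

2.004110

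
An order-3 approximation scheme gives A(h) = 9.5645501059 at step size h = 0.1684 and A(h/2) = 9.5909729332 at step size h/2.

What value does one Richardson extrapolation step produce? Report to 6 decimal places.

Order 3 gives 2^r = 8 and 2^r − 1 = 7.
8*9.5909729332 − 9.5645501059 = 67.1632333597
67.1632333597 ÷ 7 = 9.5947476228

9.594748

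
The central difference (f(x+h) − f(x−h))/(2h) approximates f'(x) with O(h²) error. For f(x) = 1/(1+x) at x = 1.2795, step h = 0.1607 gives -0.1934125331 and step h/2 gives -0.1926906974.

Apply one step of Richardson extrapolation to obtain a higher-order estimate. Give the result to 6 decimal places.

-0.192450

r = 2, so 2^r = 4.
Weighted: (-0.7707627896) − (-0.1934125331) = -0.5773502565
R = (-0.5773502565)/3 = -0.1924500855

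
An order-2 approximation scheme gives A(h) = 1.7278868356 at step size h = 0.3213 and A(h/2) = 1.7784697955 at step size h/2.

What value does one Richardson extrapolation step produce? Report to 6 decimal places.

1.795331

With r = 2 the leading error scales as h^2, so the weight is 2^2 = 4.
4 × 1.7784697955 = 7.1138791820; subtract 1.7278868356 → 5.3859923464
Divide by 2^2 − 1 = 3.
5.3859923464 ÷ 3 = 1.7953307821
Correction |R − A(h/2)| = 1.686e-02; gap |A(h/2) − A(h)| = 5.058e-02.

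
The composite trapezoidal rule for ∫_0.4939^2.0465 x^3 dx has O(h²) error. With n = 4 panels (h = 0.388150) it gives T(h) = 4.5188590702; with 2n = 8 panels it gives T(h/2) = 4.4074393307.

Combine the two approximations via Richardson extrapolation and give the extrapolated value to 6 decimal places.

Order 2 gives 2^r = 4 and 2^r − 1 = 3.
Top: 4(4.4074393307) − (4.5188590702) = 13.1108982526
Denominator 4 − 1 = 3.
13.1108982526 ÷ 3 = 4.3702994175

4.370299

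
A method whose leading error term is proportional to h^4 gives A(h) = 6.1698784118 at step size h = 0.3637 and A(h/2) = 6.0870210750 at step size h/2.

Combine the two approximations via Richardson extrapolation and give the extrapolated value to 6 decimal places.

With r = 4 the leading error scales as h^4, so the weight is 2^4 = 16.
16×6.0870210750 − 6.1698784118 = 91.2224587882
Divide by 2^4 − 1 = 15.
(16×6.0870210750 − 6.1698784118)/(16 − 1) = 6.0814972525
Shift from A(h/2): −0.0055238225.

6.081497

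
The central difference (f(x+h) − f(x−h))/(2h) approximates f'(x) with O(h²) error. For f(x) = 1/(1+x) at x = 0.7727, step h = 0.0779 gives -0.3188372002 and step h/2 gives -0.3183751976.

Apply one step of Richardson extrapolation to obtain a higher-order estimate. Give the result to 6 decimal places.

-0.318221

Error is O(h^2); halving h shrinks it by 2^2 = 4.
4*(-0.3183751976) = -1.2735007904; (-1.2735007904) − (-0.3188372002) = -0.9546635902
R = (-0.9546635902)/3 = -0.3182211967
Correction |R − A(h/2)| = 1.540e-04; gap |A(h/2) − A(h)| = 4.620e-04.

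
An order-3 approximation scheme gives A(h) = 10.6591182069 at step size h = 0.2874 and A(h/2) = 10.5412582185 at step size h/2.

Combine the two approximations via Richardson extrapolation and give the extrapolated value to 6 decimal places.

10.524421

Method order is 3; weight 2^3 = 8.
Numerator 8*A(h/2) − A(h) = 8*10.5412582185 − 10.6591182069 = 73.6709475411
(8*10.5412582185 − 10.6591182069)/(8 − 1) = 10.5244210773
Correction |R − A(h/2)| = 1.684e-02; gap |A(h/2) − A(h)| = 1.179e-01.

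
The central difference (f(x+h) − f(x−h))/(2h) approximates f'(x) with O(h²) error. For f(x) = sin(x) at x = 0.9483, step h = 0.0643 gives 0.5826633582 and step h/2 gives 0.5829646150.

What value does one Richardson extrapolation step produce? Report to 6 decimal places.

Error is O(h^2); halving h shrinks it by 2^2 = 4.
4*0.5829646150 − 0.5826633582 = 1.7491951018
Denominator 4 − 1 = 3.
Extrapolated: 1.7491951018 / 3 = 0.5830650339

0.583065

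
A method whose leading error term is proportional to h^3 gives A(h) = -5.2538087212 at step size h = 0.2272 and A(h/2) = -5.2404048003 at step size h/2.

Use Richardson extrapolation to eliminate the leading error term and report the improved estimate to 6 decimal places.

-5.238490

With r = 3 the leading error scales as h^3, so the weight is 2^3 = 8.
2^3×A(h/2) = -41.9232384024; minus A(h) gives -36.6694296812.
(8×(-5.2404048003) − (-5.2538087212))/(8 − 1) = -5.2384899545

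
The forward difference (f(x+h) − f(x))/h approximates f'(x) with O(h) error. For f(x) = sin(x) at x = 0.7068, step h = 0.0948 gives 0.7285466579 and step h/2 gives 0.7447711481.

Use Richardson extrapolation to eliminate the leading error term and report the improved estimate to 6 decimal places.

0.760996

With r = 1 the leading error scales as h^1, so the weight is 2^1 = 2.
A(h/2) − A(h) = 0.7447711481 − 0.7285466579 = 0.0162244902
Correction (A(h/2) − A(h))/(2 − 1) = 0.0162244902/1 = 0.0162244902
R = A(h/2) + (A(h/2) − A(h))/1 = 0.7447711481 + 0.0162244902 = 0.7609956383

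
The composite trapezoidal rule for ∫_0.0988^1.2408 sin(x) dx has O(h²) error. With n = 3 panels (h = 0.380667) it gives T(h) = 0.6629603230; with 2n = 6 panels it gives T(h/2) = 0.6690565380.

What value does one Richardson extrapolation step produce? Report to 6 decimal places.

0.671089

Error is O(h^2); halving h shrinks it by 2^2 = 4.
4×0.6690565380 = 2.6762261520; subtract 0.6629603230 → 2.0132658290
Divide by 2^2 − 1 = 3.
Extrapolated: 2.0132658290 / 3 = 0.6710886097
Correction |R − A(h/2)| = 2.032e-03; gap |A(h/2) − A(h)| = 6.096e-03.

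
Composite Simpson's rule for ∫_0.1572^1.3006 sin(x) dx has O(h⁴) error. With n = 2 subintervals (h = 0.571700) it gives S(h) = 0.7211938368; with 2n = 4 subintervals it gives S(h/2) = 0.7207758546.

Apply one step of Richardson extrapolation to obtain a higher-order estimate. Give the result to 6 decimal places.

r = 4, so 2^r = 16.
Weighted: 11.5324136736 − 0.7211938368 = 10.8112198368
(16*0.7207758546 − 0.7211938368)/(16 − 1) = 0.7207479891

0.720748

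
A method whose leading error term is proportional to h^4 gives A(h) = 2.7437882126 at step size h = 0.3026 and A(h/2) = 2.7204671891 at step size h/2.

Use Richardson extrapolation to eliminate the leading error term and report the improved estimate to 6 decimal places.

2.718912

Order 4 gives 2^r = 16 and 2^r − 1 = 15.
Numerator 16*A(h/2) − A(h) = 16*2.7204671891 − 2.7437882126 = 40.7836868130
Denominator 16 − 1 = 15.
40.7836868130 ÷ 15 = 2.7189124542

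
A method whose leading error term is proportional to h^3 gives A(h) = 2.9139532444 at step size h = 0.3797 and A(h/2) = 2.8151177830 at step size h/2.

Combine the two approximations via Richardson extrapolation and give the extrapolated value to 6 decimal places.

2.800998

r = 3, so 2^r = 8.
8*2.8151177830 − 2.9139532444 = 19.6069890196
(8*2.8151177830 − 2.9139532444)/(8 − 1) = 2.8009984314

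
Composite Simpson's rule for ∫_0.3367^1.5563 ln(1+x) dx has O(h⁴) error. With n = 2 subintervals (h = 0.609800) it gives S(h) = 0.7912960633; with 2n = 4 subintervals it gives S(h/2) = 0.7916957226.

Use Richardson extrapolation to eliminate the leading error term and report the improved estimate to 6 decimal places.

Error is O(h^4); halving h shrinks it by 2^4 = 16.
2^4 × A(h/2) = 12.6671315616; minus A(h) gives 11.8758354983.
R = 11.8758354983/15 = 0.7917223666
Gap between inputs: 3.997e-04; correction applied: +0.0000266440.

0.791722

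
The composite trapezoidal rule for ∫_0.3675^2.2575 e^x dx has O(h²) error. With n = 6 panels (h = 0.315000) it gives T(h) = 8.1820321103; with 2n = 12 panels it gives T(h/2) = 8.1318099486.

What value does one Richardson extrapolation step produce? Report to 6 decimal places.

Leading term ∝ h^2; use weight 4 = 2^2.
4 × 8.1318099486 − 8.1820321103 = 24.3452076841
Divide by 2^2 − 1 = 3.
24.3452076841 ÷ 3 = 8.1150692280
Correction |R − A(h/2)| = 1.674e-02; gap |A(h/2) − A(h)| = 5.022e-02.

8.115069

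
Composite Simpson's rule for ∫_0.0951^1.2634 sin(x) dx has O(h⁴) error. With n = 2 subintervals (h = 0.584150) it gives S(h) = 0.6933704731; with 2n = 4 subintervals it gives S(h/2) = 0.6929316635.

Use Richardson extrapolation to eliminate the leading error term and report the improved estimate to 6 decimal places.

0.692902

Leading term ∝ h^4; use weight 16 = 2^4.
16*0.6929316635 = 11.0869066160; subtract 0.6933704731 → 10.3935361429
R = 10.3935361429/15 = 0.6929024095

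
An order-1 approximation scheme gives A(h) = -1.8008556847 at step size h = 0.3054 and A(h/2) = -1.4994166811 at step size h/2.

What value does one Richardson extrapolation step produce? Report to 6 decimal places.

With r = 1 the leading error scales as h^1, so the weight is 2^1 = 2.
Numerator 2×A(h/2) − A(h) = 2×(-1.4994166811) − (-1.8008556847) = -1.1979776775
(-1.1979776775) ÷ 1 = -1.1979776775

-1.197978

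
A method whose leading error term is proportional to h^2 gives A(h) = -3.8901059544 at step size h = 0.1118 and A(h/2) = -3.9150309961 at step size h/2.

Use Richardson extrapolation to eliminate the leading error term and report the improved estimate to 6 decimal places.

-3.923339

Order 2 gives 2^r = 4 and 2^r − 1 = 3.
Top: 4(-3.9150309961) − (-3.8901059544) = -11.7700180300
Denominator 4 − 1 = 3.
Extrapolated: (-11.7700180300) / 3 = -3.9233393433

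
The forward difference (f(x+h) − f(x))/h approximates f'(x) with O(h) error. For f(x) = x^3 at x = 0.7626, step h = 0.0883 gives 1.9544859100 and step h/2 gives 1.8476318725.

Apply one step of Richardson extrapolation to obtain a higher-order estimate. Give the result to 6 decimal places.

The method has order 1: 2^1 = 2.
2 × 1.8476318725 = 3.6952637450; subtract 1.9544859100 → 1.7407778350
(2 × 1.8476318725 − 1.9544859100)/(2 − 1) = 1.7407778350

1.740778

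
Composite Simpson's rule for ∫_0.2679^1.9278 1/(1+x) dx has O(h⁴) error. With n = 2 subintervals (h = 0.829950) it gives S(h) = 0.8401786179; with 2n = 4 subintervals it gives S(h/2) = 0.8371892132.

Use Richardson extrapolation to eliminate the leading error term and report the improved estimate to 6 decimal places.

With r = 4 the leading error scales as h^4, so the weight is 2^4 = 16.
A(h/2) − A(h) = 0.8371892132 − 0.8401786179 = -0.0029894047
Correction (A(h/2) − A(h))/(16 − 1) = (-0.0029894047)/15 = -0.0001992936
R = 0.8371892132 − 0.0001992936 = 0.8369899196
Gap between inputs: 2.989e-03; correction applied: −0.0001992936.

0.836990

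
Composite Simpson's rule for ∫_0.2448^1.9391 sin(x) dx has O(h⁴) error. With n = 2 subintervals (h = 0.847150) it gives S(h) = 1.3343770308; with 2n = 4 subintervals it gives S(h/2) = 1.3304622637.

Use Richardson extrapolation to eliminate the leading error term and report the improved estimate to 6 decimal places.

Error is O(h^4); halving h shrinks it by 2^4 = 16.
A(h/2) − A(h) = 1.3304622637 − 1.3343770308 = -0.0039147671
Correction (A(h/2) − A(h))/(16 − 1) = (-0.0039147671)/15 = -0.0002609845
R = A(h/2) + (A(h/2) − A(h))/15 = 1.3304622637 − 0.0002609845 = 1.3302012792

1.330201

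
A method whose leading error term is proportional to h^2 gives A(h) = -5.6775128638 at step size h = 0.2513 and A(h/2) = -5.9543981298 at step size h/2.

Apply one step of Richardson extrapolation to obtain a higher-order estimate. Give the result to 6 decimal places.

-6.046693

Error is O(h^2); halving h shrinks it by 2^2 = 4.
2^2*A(h/2) = -23.8175925192; minus A(h) gives -18.1400796554.
R = (-18.1400796554)/3 = -6.0466932185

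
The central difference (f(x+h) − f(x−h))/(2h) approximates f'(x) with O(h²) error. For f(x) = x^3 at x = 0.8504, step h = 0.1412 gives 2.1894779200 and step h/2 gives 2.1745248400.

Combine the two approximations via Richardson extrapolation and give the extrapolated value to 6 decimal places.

With r = 2 the leading error scales as h^2, so the weight is 2^2 = 4.
A(h/2) − A(h) = 2.1745248400 − 2.1894779200 = -0.0149530800
Divide by 2^2 − 1 = 3: (-0.0149530800)/3 = -0.0049843600
R = A(h/2) + (A(h/2) − A(h))/3 = 2.1745248400 − 0.0049843600 = 2.1695404800

2.169540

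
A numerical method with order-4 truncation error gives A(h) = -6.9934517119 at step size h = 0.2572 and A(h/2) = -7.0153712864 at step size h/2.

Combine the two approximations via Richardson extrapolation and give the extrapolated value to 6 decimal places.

The method has order 4: 2^4 = 16.
16×(-7.0153712864) = -112.2459405824; subtract (-6.9934517119) → -105.2524888705
Extrapolated: (-105.2524888705) / 15 = -7.0168325914

-7.016833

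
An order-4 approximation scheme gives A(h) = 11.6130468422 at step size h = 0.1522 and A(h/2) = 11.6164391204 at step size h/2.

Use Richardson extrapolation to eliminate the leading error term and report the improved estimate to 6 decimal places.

With r = 4 the leading error scales as h^4, so the weight is 2^4 = 16.
16*11.6164391204 − 11.6130468422 = 174.2499790842
Divide by 2^4 − 1 = 15.
R = 174.2499790842/15 = 11.6166652723
Correction |R − A(h/2)| = 2.262e-04; gap |A(h/2) − A(h)| = 3.392e-03.

11.616665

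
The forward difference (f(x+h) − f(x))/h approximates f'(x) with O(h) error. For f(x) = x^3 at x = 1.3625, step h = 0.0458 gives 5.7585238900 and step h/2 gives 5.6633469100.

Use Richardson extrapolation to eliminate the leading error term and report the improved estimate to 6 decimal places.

5.568170

r = 1: numerator weight 2, denominator 1.
Numerator 2×A(h/2) − A(h) = 2×5.6633469100 − 5.7585238900 = 5.5681699300
Extrapolated: 5.5681699300 / 1 = 5.5681699300
Gap between inputs: 9.518e-02; correction applied: −0.0951769800.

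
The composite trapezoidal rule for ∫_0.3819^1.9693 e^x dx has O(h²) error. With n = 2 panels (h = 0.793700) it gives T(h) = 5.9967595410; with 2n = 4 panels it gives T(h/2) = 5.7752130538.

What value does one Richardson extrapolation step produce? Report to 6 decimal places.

5.701364

Error is O(h^2); halving h shrinks it by 2^2 = 4.
Weighted: 23.1008522152 − 5.9967595410 = 17.1040926742
Extrapolated: 17.1040926742 / 3 = 5.7013642247
Shift from A(h/2): −0.0738488291.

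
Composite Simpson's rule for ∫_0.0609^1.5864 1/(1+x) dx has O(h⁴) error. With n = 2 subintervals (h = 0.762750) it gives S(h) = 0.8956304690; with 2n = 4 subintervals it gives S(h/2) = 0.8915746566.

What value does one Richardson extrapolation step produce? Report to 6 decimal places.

0.891304

Leading term ∝ h^4; use weight 16 = 2^4.
Numerator 16·A(h/2) − A(h) = 16·0.8915746566 − 0.8956304690 = 13.3695640366
(16·0.8915746566 − 0.8956304690)/(16 − 1) = 0.8913042691
Correction |R − A(h/2)| = 2.704e-04; gap |A(h/2) − A(h)| = 4.056e-03.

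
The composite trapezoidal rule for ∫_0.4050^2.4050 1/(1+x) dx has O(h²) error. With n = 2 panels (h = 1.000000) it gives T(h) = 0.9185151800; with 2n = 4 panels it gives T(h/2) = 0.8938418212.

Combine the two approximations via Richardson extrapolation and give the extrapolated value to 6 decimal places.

Method order is 2; weight 2^2 = 4.
Difference of the inputs: 0.8938418212 − 0.9185151800 = -0.0246733588
Divide by 2^2 − 1 = 3: (-0.0246733588)/3 = -0.0082244529
R = A(h/2) + (A(h/2) − A(h))/3 = 0.8938418212 − 0.0082244529 = 0.8856173683
Gap between inputs: 2.467e-02; correction applied: −0.0082244529.

0.885617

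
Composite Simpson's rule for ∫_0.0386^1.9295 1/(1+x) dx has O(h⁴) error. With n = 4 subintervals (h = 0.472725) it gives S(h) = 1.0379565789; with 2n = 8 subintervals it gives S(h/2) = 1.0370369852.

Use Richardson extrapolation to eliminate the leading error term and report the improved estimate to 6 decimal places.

1.036976

Leading term ∝ h^4; use weight 16 = 2^4.
A(h/2) − A(h) = 1.0370369852 − 1.0379565789 = -0.0009195937
Divide by 2^4 − 1 = 15: (-0.0009195937)/15 = -0.0000613062
R = 1.0370369852 − 0.0000613062 = 1.0369756790
Shift from A(h/2): −0.0000613062.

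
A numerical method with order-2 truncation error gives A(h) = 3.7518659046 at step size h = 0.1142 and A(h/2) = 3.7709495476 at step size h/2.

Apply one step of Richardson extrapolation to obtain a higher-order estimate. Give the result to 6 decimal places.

3.777311

Leading term ∝ h^2; use weight 4 = 2^2.
Top: 4(3.7709495476) − (3.7518659046) = 11.3319322858
R = 11.3319322858/3 = 3.7773107619
Shift from A(h/2): +0.0063612143.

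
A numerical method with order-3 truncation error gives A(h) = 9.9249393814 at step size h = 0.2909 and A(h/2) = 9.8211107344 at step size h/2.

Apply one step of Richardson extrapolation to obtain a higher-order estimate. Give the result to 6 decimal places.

With r = 3 the leading error scales as h^3, so the weight is 2^3 = 8.
Weighted: 78.5688858752 − 9.9249393814 = 68.6439464938
Extrapolated: 68.6439464938 / 7 = 9.8062780705

9.806278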